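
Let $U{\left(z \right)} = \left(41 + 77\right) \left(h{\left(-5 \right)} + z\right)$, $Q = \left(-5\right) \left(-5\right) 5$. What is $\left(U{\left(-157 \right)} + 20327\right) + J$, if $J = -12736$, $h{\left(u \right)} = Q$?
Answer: $3815$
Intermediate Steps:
$Q = 125$ ($Q = 25 \cdot 5 = 125$)
$h{\left(u \right)} = 125$
$U{\left(z \right)} = 14750 + 118 z$ ($U{\left(z \right)} = \left(41 + 77\right) \left(125 + z\right) = 118 \left(125 + z\right) = 14750 + 118 z$)
$\left(U{\left(-157 \right)} + 20327\right) + J = \left(\left(14750 + 118 \left(-157\right)\right) + 20327\right) - 12736 = \left(\left(14750 - 18526\right) + 20327\right) - 12736 = \left(-3776 + 20327\right) - 12736 = 16551 - 12736 = 3815$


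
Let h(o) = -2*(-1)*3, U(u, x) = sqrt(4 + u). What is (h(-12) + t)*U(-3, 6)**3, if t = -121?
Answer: -115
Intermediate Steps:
h(o) = 6 (h(o) = 2*3 = 6)
(h(-12) + t)*U(-3, 6)**3 = (6 - 121)*(sqrt(4 - 3))**3 = -115*(sqrt(1))**3 = -115*1**3 = -115*1 = -115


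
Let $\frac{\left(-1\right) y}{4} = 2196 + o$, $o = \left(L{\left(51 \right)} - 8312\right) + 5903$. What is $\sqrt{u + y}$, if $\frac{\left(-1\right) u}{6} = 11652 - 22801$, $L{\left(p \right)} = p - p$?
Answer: $\sqrt{67746} \approx 260.28$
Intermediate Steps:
$L{\left(p \right)} = 0$
$u = 66894$ ($u = - 6 \left(11652 - 22801\right) = \left(-6\right) \left(-11149\right) = 66894$)
$o = -2409$ ($o = \left(0 - 8312\right) + 5903 = -8312 + 5903 = -2409$)
$y = 852$ ($y = - 4 \left(2196 - 2409\right) = \left(-4\right) \left(-213\right) = 852$)
$\sqrt{u + y} = \sqrt{66894 + 852} = \sqrt{67746}$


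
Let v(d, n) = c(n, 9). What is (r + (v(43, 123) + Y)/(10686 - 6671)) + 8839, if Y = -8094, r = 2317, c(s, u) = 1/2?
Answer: 89566493/8030 ≈ 11154.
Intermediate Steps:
c(s, u) = ½
v(d, n) = ½
(r + (v(43, 123) + Y)/(10686 - 6671)) + 8839 = (2317 + (½ - 8094)/(10686 - 6671)) + 8839 = (2317 - 16187/2/4015) + 8839 = (2317 - 16187/2*1/4015) + 8839 = (2317 - 16187/8030) + 8839 = 18589323/8030 + 8839 = 89566493/8030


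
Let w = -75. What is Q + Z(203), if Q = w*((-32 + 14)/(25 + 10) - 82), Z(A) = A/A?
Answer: 43327/7 ≈ 6189.6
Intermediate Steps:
Z(A) = 1
Q = 43320/7 (Q = -75*((-32 + 14)/(25 + 10) - 82) = -75*(-18/35 - 82) = -75*(-2888/35) = 43320/7 ≈ 6188.6)
Q + Z(203) = 43320/7 + 1 = 43327/7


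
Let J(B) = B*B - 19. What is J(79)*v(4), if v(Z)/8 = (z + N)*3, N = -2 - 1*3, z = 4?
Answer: -149328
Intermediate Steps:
N = -5 (N = -2 - 3 = -5)
J(B) = -19 + B² (J(B) = B² - 19 = -19 + B²)
v(Z) = -24 (v(Z) = 8*((4 - 5)*3) = 8*(-1*3) = 8*(-3) = -24)
J(79)*v(4) = (-19 + 79²)*(-24) = (-19 + 6241)*(-24) = 6222*(-24) = -149328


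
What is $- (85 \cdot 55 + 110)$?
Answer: $-4785$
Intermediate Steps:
$- (85 \cdot 55 + 110) = - (4675 + 110) = \left(-1\right) 4785 = -4785$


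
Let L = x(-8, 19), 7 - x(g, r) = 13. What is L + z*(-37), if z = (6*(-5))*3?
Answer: 3324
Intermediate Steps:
z = -90 (z = -30*3 = -90)
x(g, r) = -6 (x(g, r) = 7 - 1*13 = 7 - 13 = -6)
L = -6
L + z*(-37) = -6 - 90*(-37) = -6 + 3330 = 3324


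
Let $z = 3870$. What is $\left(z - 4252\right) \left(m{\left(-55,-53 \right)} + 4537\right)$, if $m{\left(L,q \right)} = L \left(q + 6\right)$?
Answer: $-2720604$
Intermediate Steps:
$m{\left(L,q \right)} = L \left(6 + q\right)$
$\left(z - 4252\right) \left(m{\left(-55,-53 \right)} + 4537\right) = \left(3870 - 4252\right) \left(- 55 \left(6 - 53\right) + 4537\right) = - 382 \left(\left(-55\right) \left(-47\right) + 4537\right) = - 382 \left(2585 + 4537\right) = \left(-382\right) 7122 = -2720604$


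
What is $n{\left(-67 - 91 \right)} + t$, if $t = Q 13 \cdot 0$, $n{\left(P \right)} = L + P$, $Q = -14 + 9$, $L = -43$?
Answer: $-201$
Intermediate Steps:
$Q = -5$
$n{\left(P \right)} = -43 + P$
$t = 0$ ($t = \left(-5\right) 13 \cdot 0 = \left(-65\right) 0 = 0$)
$n{\left(-67 - 91 \right)} + t = \left(-43 - 158\right) + 0 = -201 + 0 = -201$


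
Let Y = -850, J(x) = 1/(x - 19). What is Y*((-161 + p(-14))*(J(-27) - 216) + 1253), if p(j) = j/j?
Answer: -700212150/23 ≈ -3.0444e+7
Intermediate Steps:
J(x) = 1/(-19 + x)
p(j) = 1
Y*((-161 + p(-14))*(J(-27) - 216) + 1253) = -850*((-161 + 1)*(1/(-19 - 27) - 216) + 1253) = -850*(-160*(1/(-46) - 216) + 1253) = -850*(-160*(-1/46 - 216) + 1253) = -850*(-160*(-9937/46) + 1253) = -850*(794960/23 + 1253) = -850*823779/23 = -700212150/23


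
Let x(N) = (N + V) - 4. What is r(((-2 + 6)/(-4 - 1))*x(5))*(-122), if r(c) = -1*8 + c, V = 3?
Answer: 6832/5 ≈ 1366.4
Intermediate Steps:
x(N) = -1 + N (x(N) = (N + 3) - 4 = (3 + N) - 4 = -1 + N)
r(c) = -8 + c
r(((-2 + 6)/(-4 - 1))*x(5))*(-122) = (-8 + ((-2 + 6)/(-4 - 1))*(-1 + 5))*(-122) = (-8 + (4/(-5))*4)*(-122) = (-8 + (4*(-⅕))*4)*(-122) = (-8 - ⅘*4)*(-122) = (-8 - 16/5)*(-122) = -56/5*(-122) = 6832/5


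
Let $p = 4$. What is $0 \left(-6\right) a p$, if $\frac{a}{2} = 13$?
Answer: $0$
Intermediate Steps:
$a = 26$ ($a = 2 \cdot 13 = 26$)
$0 \left(-6\right) a p = 0 \left(-6\right) 26 \cdot 4 = 0 \cdot 26 \cdot 4 = 0 \cdot 4 = 0$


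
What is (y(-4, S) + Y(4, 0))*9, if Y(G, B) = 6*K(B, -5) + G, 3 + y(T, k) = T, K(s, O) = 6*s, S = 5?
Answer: -27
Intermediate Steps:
y(T, k) = -3 + T
Y(G, B) = G + 36*B (Y(G, B) = 6*(6*B) + G = 36*B + G = G + 36*B)
(y(-4, S) + Y(4, 0))*9 = ((-3 - 4) + (4 + 36*0))*9 = (-7 + (4 + 0))*9 = (-7 + 4)*9 = -3*9 = -27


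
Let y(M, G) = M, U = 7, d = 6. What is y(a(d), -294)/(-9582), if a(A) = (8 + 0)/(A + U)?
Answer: -4/62283 ≈ -6.4223e-5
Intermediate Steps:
a(A) = 8/(7 + A) (a(A) = (8 + 0)/(A + 7) = 8/(7 + A))
y(a(d), -294)/(-9582) = (8/(7 + 6))/(-9582) = (8/13)*(-1/9582) = -4/62283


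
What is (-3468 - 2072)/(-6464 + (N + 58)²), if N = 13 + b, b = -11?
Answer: 1385/716 ≈ 1.9344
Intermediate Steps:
N = 2 (N = 13 - 11 = 2)
(-3468 - 2072)/(-6464 + (N + 58)²) = (-3468 - 2072)/(-6464 + (2 + 58)²) = -5540/(-6464 + 60²) = -5540/(-6464 + 3600) = -5540/(-2864) = -5540*(-1/2864) = 1385/716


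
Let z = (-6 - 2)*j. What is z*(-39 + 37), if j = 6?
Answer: 96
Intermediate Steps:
z = -48 (z = (-6 - 2)*6 = -8*6 = -48)
z*(-39 + 37) = -48*(-39 + 37) = -48*(-2) = 96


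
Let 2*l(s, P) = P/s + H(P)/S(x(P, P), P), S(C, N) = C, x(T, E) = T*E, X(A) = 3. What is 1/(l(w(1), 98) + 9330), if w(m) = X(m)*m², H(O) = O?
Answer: 588/5495647 ≈ 0.00010699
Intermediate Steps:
x(T, E) = E*T
w(m) = 3*m²
l(s, P) = 1/(2*P) + P/(2*s) (l(s, P) = (P/s + P/((P*P)))/2 = (P/s + P/(P²))/2 = (P/s + P/P²)/2 = (P/s + 1/P)/2 = (1/P + P/s)/2 = 1/(2*P) + P/(2*s))
1/(l(w(1), 98) + 9330) = 1/((½)*(3*1² + 98²)/(98*(3*1²)) + 9330) = 1/((½)*(1/98)*(3*1 + 9604)/(3*1) + 9330) = 1/((½)*(1/98)*(3 + 9604)/3 + 9330) = 1/((½)*(1/98)*(⅓)*9607 + 9330) = 1/(9607/588 + 9330) = 1/(5495647/588) = 588/5495647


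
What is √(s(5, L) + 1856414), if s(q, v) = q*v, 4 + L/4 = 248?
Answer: √1861294 ≈ 1364.3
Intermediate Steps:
L = 976 (L = -16 + 4*248 = -16 + 992 = 976)
√(s(5, L) + 1856414) = √(5*976 + 1856414) = √(4880 + 1856414) = √1861294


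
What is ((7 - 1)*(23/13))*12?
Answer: 1656/13 ≈ 127.38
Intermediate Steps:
((7 - 1)*(23/13))*12 = (6*(23*(1/13)))*12 = (6*(23/13))*12 = (138/13)*12 = 1656/13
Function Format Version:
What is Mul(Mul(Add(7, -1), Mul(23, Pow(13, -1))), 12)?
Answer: Rational(1656, 13) ≈ 127.38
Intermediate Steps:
Mul(Mul(Add(7, -1), Mul(23, Pow(13, -1))), 12) = Mul(Mul(6, Mul(23, Rational(1, 13))), 12) = Mul(Mul(6, Rational(23, 13)), 12) = Mul(Rational(138, 13), 12) = Rational(1656, 13)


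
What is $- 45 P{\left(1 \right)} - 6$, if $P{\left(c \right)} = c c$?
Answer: $-51$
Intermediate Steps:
$P{\left(c \right)} = c^{2}$
$- 45 P{\left(1 \right)} - 6 = - 45 \cdot 1^{2} - 6 = \left(-45\right) 1 - 6 = -45 - 6 = -51$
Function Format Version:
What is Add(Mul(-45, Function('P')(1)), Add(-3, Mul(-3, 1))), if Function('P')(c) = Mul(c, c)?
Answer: -51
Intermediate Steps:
Function('P')(c) = Pow(c, 2)
Add(Mul(-45, Function('P')(1)), Add(-3, Mul(-3, 1))) = Add(Mul(-45, Pow(1, 2)), Add(-3, Mul(-3, 1))) = Add(Mul(-45, 1), Add(-3, -3)) = Add(-45, -6) = -51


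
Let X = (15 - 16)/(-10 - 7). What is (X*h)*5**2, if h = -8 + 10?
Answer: 50/17 ≈ 2.9412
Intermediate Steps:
h = 2
X = 1/17 (X = -1/(-17) = -1*(-1/17) = 1/17 ≈ 0.058824)
(X*h)*5**2 = ((1/17)*2)*5**2 = (2/17)*25 = 50/17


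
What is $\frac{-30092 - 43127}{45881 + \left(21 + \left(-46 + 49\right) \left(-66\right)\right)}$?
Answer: $- \frac{73219}{45704} \approx -1.602$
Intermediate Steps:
$\frac{-30092 - 43127}{45881 + \left(21 + \left(-46 + 49\right) \left(-66\right)\right)} = - \frac{73219}{45881 + \left(21 + 3 \left(-66\right)\right)} = - \frac{73219}{45881 + \left(21 - 198\right)} = - \frac{73219}{45881 - 177} = - \frac{73219}{45704}$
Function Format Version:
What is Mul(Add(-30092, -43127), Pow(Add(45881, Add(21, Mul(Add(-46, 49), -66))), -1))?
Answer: Rational(-73219, 45704) ≈ -1.6020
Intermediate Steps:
Mul(Add(-30092, -43127), Pow(Add(45881, Add(21, Mul(Add(-46, 49), -66))), -1)) = Mul(-73219, Pow(Add(45881, Add(21, Mul(3, -66))), -1)) = Mul(-73219, Pow(Add(45881, Add(21, -198)), -1)) = Mul(-73219, Pow(Add(45881, -177), -1)) = Mul(-73219, Pow(45704, -1)) = Mul(-73219, Rational(1, 45704)) = Rational(-73219, 45704)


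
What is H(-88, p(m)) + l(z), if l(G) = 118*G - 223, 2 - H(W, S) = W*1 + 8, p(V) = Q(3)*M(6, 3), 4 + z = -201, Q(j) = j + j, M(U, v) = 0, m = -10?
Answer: -24331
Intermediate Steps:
Q(j) = 2*j
z = -205 (z = -4 - 201 = -205)
p(V) = 0 (p(V) = (2*3)*0 = 6*0 = 0)
H(W, S) = -6 - W (H(W, S) = 2 - (W*1 + 8) = 2 - (W + 8) = 2 - (8 + W) = 2 + (-8 - W) = -6 - W)
l(G) = -223 + 118*G
H(-88, p(m)) + l(z) = (-6 - 1*(-88)) + (-223 + 118*(-205)) = (-6 + 88) + (-223 - 24190) = 82 - 24413 = -24331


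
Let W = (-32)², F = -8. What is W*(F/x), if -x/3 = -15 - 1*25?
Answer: -1024/15 ≈ -68.267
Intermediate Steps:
W = 1024
x = 120 (x = -3*(-15 - 1*25) = -3*(-15 - 25) = -3*(-40) = 120)
W*(F/x) = 1024*(-8/120) = 1024*(-8*1/120) = 1024*(-1/15) = -1024/15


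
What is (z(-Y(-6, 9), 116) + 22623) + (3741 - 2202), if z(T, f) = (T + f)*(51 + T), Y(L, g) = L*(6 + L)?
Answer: 30078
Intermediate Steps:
z(T, f) = (51 + T)*(T + f)
(z(-Y(-6, 9), 116) + 22623) + (3741 - 2202) = (((-(-6)*(6 - 6))**2 + 51*(-(-6)*(6 - 6)) + 51*116 - (-6)*(6 - 6)*116) + 22623) + (3741 - 2202) = (((-(-6)*0)**2 + 51*(-(-6)*0) + 5916 - (-6)*0*116) + 22623) + 1539 = (((-1*0)**2 + 51*(-1*0) + 5916 - 1*0*116) + 22623) + 1539 = ((0**2 + 51*0 + 5916 + 0*116) + 22623) + 1539 = ((0 + 0 + 5916 + 0) + 22623) + 1539 = (5916 + 22623) + 1539 = 28539 + 1539 = 30078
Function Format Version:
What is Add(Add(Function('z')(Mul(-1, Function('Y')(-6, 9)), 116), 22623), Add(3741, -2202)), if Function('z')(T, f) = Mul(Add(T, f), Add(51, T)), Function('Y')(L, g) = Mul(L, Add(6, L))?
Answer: 30078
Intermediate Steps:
Function('z')(T, f) = Mul(Add(51, T), Add(T, f))
Add(Add(Function('z')(Mul(-1, Function('Y')(-6, 9)), 116), 22623), Add(3741, -2202)) = Add(Add(Add(Pow(Mul(-1, Mul(-6, Add(6, -6))), 2), Mul(51, Mul(-1, Mul(-6, Add(6, -6)))), Mul(51, 116), Mul(Mul(-1, Mul(-6, Add(6, -6))), 116)), 22623), Add(3741, -2202)) = Add(Add(Add(Pow(Mul(-1, Mul(-6, 0)), 2), Mul(51, Mul(-1, Mul(-6, 0))), 5916, Mul(Mul(-1, Mul(-6, 0)), 116)), 22623), 1539) = Add(Add(Add(Pow(Mul(-1, 0), 2), Mul(51, Mul(-1, 0)), 5916, Mul(Mul(-1, 0), 116)), 22623), 1539) = Add(Add(Add(Pow(0, 2), Mul(51, 0), 5916, Mul(0, 116)), 22623), 1539) = Add(Add(Add(0, 0, 5916, 0), 22623), 1539) = Add(Add(5916, 22623), 1539) = Add(28539, 1539) = 30078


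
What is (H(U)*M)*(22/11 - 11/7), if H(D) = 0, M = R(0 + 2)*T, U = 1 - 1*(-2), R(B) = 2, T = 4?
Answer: 0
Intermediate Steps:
U = 3 (U = 1 + 2 = 3)
M = 8 (M = 2*4 = 8)
(H(U)*M)*(22/11 - 11/7) = (0*8)*(22/11 - 11/7) = 0*(22*(1/11) - 11*⅐) = 0*(2 - 11/7) = 0*(3/7) = 0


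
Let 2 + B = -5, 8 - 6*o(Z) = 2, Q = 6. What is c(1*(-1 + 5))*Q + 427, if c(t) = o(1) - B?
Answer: 475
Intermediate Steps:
o(Z) = 1 (o(Z) = 4/3 - ⅙*2 = 4/3 - ⅓ = 1)
B = -7 (B = -2 - 5 = -7)
c(t) = 8 (c(t) = 1 - 1*(-7) = 1 + 7 = 8)
c(1*(-1 + 5))*Q + 427 = 8*6 + 427 = 48 + 427 = 475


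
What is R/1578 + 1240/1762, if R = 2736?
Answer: 564796/231703 ≈ 2.4376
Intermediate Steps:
R/1578 + 1240/1762 = 2736/1578 + 1240/1762 = 2736*(1/1578) + 1240*(1/1762) = 456/263 + 620/881 = 564796/231703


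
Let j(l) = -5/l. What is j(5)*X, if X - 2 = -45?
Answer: 43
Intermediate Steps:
X = -43 (X = 2 - 45 = -43)
j(5)*X = -5/5*(-43) = -5*1/5*(-43) = -1*(-43) = 43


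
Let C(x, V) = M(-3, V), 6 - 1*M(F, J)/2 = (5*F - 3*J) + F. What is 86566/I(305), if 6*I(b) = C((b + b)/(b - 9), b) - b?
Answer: 519396/1573 ≈ 330.19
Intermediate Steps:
M(F, J) = 12 - 12*F + 6*J (M(F, J) = 12 - 2*((5*F - 3*J) + F) = 12 - 2*((-3*J + 5*F) + F) = 12 - 2*(-3*J + 6*F) = 12 + (-12*F + 6*J) = 12 - 12*F + 6*J)
C(x, V) = 48 + 6*V (C(x, V) = 12 - 12*(-3) + 6*V = 12 + 36 + 6*V = 48 + 6*V)
I(b) = 8 + 5*b/6 (I(b) = ((48 + 6*b) - b)/6 = (48 + 5*b)/6 = 8 + 5*b/6)
86566/I(305) = 86566/(8 + (⅚)*305) = 86566/(8 + 1525/6) = 86566/(1573/6) = 86566*(6/1573) = 519396/1573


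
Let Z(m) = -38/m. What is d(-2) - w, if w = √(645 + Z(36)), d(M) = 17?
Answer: 17 - √23182/6 ≈ -8.3761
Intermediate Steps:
w = √23182/6 (w = √(645 - 38/36) = √(645 - 38*1/36) = √(645 - 19/18) = √(11591/18) = √23182/6 ≈ 25.376)
d(-2) - w = 17 - √23182/6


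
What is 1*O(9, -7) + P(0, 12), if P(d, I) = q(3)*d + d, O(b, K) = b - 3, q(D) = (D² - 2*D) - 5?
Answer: 6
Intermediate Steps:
q(D) = -5 + D² - 2*D
O(b, K) = -3 + b
P(d, I) = -d (P(d, I) = (-5 + 3² - 2*3)*d + d = (-5 + 9 - 6)*d + d = -2*d + d = -d)
1*O(9, -7) + P(0, 12) = 1*(-3 + 9) - 1*0 = 1*6 + 0 = 6 + 0 = 6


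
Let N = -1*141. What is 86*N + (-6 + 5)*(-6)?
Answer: -12120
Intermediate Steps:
N = -141
86*N + (-6 + 5)*(-6) = 86*(-141) + (-6 + 5)*(-6) = -12126 - 1*(-6) = -12126 + 6 = -12120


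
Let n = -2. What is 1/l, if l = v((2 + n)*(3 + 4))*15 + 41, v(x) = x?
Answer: 1/41 ≈ 0.024390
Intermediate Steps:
l = 41 (l = ((2 - 2)*(3 + 4))*15 + 41 = (0*7)*15 + 41 = 0*15 + 41 = 0 + 41 = 41)
1/l = 1/41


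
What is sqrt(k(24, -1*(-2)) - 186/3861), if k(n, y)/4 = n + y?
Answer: sqrt(19131398)/429 ≈ 10.196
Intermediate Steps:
k(n, y) = 4*n + 4*y (k(n, y) = 4*(n + y) = 4*n + 4*y)
sqrt(k(24, -1*(-2)) - 186/3861) = sqrt((4*24 + 4*(-1*(-2))) - 186/3861) = sqrt((96 + 4*2) - 186*1/3861) = sqrt((96 + 8) - 62/1287) = sqrt(104 - 62/1287) = sqrt(133786/1287) = sqrt(19131398)/429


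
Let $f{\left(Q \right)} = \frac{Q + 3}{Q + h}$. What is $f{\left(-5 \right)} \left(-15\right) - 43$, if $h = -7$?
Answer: $- \frac{91}{2} \approx -45.5$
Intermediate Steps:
$f{\left(Q \right)} = \frac{3 + Q}{-7 + Q}$ ($f{\left(Q \right)} = \frac{Q + 3}{Q - 7} = \frac{3 + Q}{-7 + Q}$)
$f{\left(-5 \right)} \left(-15\right) - 43 = \frac{3 - 5}{-7 - 5} \left(-15\right) - 43 = \frac{1}{-12} \left(-2\right) \left(-15\right) - 43 = \left(- \frac{1}{12}\right) \left(-2\right) \left(-15\right) - 43 = \frac{1}{6} \left(-15\right) - 43 = - \frac{5}{2} - 43 = - \frac{91}{2}$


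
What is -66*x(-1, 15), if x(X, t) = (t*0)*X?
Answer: 0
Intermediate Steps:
x(X, t) = 0 (x(X, t) = 0*X = 0)
-66*x(-1, 15) = -66*0 = 0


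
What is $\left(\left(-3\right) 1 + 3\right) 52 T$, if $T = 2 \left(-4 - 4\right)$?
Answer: $0$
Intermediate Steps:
$T = -16$ ($T = 2 \left(-8\right) = -16$)
$\left(\left(-3\right) 1 + 3\right) 52 T = \left(\left(-3\right) 1 + 3\right) 52 \left(-16\right) = \left(-3 + 3\right) 52 \left(-16\right) = 0 \cdot 52 \left(-16\right) = 0 \left(-16\right) = 0$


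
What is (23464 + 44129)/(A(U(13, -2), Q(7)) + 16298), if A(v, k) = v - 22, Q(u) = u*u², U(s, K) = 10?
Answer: 67593/16286 ≈ 4.1504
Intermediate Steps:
Q(u) = u³
A(v, k) = -22 + v
(23464 + 44129)/(A(U(13, -2), Q(7)) + 16298) = (23464 + 44129)/((-22 + 10) + 16298) = 67593/(-12 + 16298) = 67593/16286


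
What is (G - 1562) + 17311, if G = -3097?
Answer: 12652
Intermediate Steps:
(G - 1562) + 17311 = (-3097 - 1562) + 17311 = -4659 + 17311 = 12652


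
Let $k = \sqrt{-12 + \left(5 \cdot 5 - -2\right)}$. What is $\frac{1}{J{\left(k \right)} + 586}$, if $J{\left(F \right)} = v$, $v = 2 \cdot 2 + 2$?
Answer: $\frac{1}{592} \approx 0.0016892$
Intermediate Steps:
$v = 6$ ($v = 4 + 2 = 6$)
$k = \sqrt{15}$ ($k = \sqrt{-12 + \left(25 + 2\right)} = \sqrt{-12 + 27} = \sqrt{15} \approx 3.873$)
$J{\left(F \right)} = 6$
$\frac{1}{J{\left(k \right)} + 586} = \frac{1}{6 + 586} = \frac{1}{592}$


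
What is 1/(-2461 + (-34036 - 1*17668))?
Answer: -1/54165 ≈ -1.8462e-5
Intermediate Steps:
1/(-2461 + (-34036 - 1*17668)) = 1/(-2461 + (-34036 - 17668)) = 1/(-2461 - 51704) = 1/(-54165) = -1/54165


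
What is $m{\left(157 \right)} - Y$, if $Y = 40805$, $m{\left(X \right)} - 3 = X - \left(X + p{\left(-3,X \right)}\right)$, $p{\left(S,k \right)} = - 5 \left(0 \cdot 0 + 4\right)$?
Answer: $-40782$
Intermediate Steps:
$p{\left(S,k \right)} = -20$ ($p{\left(S,k \right)} = - 5 \left(0 + 4\right) = \left(-5\right) 4 = -20$)
$m{\left(X \right)} = 23$ ($m{\left(X \right)} = 3 + \left(X - \left(X - 20\right)\right) = 3 + \left(X - \left(-20 + X\right)\right) = 3 + 20 = 23$)
$m{\left(157 \right)} - Y = 23 - 40805 = -40782$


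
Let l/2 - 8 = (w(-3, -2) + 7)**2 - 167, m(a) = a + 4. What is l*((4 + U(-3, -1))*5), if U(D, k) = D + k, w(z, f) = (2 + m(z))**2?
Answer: 0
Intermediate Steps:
m(a) = 4 + a
w(z, f) = (6 + z)**2 (w(z, f) = (2 + (4 + z))**2 = (6 + z)**2)
l = 194 (l = 16 + 2*(((6 - 3)**2 + 7)**2 - 167) = 16 + 2*((3**2 + 7)**2 - 167) = 16 + 2*((9 + 7)**2 - 167) = 16 + 2*(16**2 - 167) = 16 + 2*(256 - 167) = 16 + 2*89 = 16 + 178 = 194)
l*((4 + U(-3, -1))*5) = 194*((4 + (-3 - 1))*5) = 194*((4 - 4)*5) = 194*(0*5) = 194*0 = 0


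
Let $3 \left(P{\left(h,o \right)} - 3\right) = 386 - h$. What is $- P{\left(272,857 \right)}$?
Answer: $-41$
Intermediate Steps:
$P{\left(h,o \right)} = \frac{395}{3} - \frac{h}{3}$ ($P{\left(h,o \right)} = 3 + \frac{386 - h}{3} = 3 - \left(- \frac{386}{3} + \frac{h}{3}\right) = \frac{395}{3} - \frac{h}{3}$)
$- P{\left(272,857 \right)} = - (\frac{395}{3} - \frac{272}{3}) = \left(-1\right) 41 = -41$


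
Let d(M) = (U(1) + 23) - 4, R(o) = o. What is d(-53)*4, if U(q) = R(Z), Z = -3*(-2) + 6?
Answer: 124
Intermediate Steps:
Z = 12 (Z = 6 + 6 = 12)
U(q) = 12
d(M) = 31 (d(M) = (12 + 23) - 4 = 35 - 4 = 31)
d(-53)*4 = 31*4 = 124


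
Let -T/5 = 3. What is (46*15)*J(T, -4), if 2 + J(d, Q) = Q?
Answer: -4140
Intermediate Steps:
T = -15 (T = -5*3 = -15)
J(d, Q) = -2 + Q
(46*15)*J(T, -4) = (46*15)*(-2 - 4) = 690*(-6) = -4140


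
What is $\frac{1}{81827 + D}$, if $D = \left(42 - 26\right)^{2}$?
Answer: $\frac{1}{82083} \approx 1.2183 \cdot 10^{-5}$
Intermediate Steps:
$D = 256$ ($D = 16^{2} = 256$)
$\frac{1}{81827 + D} = \frac{1}{81827 + 256} = \frac{1}{82083}$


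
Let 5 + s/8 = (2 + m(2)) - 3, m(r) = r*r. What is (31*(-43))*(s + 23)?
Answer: -9331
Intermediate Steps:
m(r) = r**2
s = -16 (s = -40 + 8*((2 + 2**2) - 3) = -40 + 8*((2 + 4) - 3) = -40 + 8*(6 - 3) = -40 + 8*3 = -40 + 24 = -16)
(31*(-43))*(s + 23) = (31*(-43))*(-16 + 23) = -1333*7 = -9331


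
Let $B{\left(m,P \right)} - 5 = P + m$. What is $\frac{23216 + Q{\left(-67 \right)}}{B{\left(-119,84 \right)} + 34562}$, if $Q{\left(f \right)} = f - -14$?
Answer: $\frac{23163}{34532} \approx 0.67077$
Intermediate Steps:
$B{\left(m,P \right)} = 5 + P + m$ ($B{\left(m,P \right)} = 5 + \left(P + m\right) = 5 + P + m$)
$Q{\left(f \right)} = 14 + f$ ($Q{\left(f \right)} = f + 14 = 14 + f$)
$\frac{23216 + Q{\left(-67 \right)}}{B{\left(-119,84 \right)} + 34562} = \frac{23216 + \left(14 - 67\right)}{\left(5 + 84 - 119\right) + 34562} = \frac{23216 - 53}{-30 + 34562} = \frac{23163}{34532}$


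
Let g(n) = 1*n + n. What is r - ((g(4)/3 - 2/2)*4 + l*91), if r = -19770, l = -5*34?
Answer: -12920/3 ≈ -4306.7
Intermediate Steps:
g(n) = 2*n (g(n) = n + n = 2*n)
l = -170
r - ((g(4)/3 - 2/2)*4 + l*91) = -19770 - (((2*4)/3 - 2/2)*4 - 170*91) = -19770 - ((8*(⅓) - 2*½)*4 - 15470) = -19770 - ((8/3 - 1)*4 - 15470) = -19770 - ((5/3)*4 - 15470) = -19770 - (20/3 - 15470) = -19770 - 1*(-46390/3) = -19770 + 46390/3 = -12920/3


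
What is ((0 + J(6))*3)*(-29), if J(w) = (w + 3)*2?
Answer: -1566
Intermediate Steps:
J(w) = 6 + 2*w (J(w) = (3 + w)*2 = 6 + 2*w)
((0 + J(6))*3)*(-29) = ((0 + (6 + 2*6))*3)*(-29) = ((0 + (6 + 12))*3)*(-29) = ((0 + 18)*3)*(-29) = (18*3)*(-29) = 54*(-29) = -1566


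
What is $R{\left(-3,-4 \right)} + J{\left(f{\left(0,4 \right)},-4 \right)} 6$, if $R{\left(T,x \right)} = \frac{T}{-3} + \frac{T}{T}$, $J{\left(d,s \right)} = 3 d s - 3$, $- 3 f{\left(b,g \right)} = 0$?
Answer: $-16$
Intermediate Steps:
$f{\left(b,g \right)} = 0$ ($f{\left(b,g \right)} = \left(- \frac{1}{3}\right) 0 = 0$)
$J{\left(d,s \right)} = -3 + 3 d s$ ($J{\left(d,s \right)} = 3 d s - 3 = -3 + 3 d s$)
$R{\left(T,x \right)} = 1 - \frac{T}{3}$ ($R{\left(T,x \right)} = T \left(- \frac{1}{3}\right) + 1 = - \frac{T}{3} + 1 = 1 - \frac{T}{3}$)
$R{\left(-3,-4 \right)} + J{\left(f{\left(0,4 \right)},-4 \right)} 6 = \left(1 - -1\right) + \left(-3 + 3 \cdot 0 \left(-4\right)\right) 6 = \left(1 + 1\right) + \left(-3 + 0\right) 6 = 2 - 18 = -16$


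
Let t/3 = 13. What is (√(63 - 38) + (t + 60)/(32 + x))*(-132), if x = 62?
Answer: -37554/47 ≈ -799.02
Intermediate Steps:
t = 39 (t = 3*13 = 39)
(√(63 - 38) + (t + 60)/(32 + x))*(-132) = (√(63 - 38) + (39 + 60)/(32 + 62))*(-132) = (√25 + 99/94)*(-132) = (5 + 99*(1/94))*(-132) = (5 + 99/94)*(-132) = (569/94)*(-132) = -37554/47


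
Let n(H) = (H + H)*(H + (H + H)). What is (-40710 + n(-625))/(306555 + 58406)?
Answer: 2303040/364961 ≈ 6.3104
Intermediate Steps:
n(H) = 6*H² (n(H) = (2*H)*(H + 2*H) = (2*H)*(3*H) = 6*H²)
(-40710 + n(-625))/(306555 + 58406) = (-40710 + 6*(-625)²)/(306555 + 58406) = (-40710 + 6*390625)/364961 = (-40710 + 2343750)*(1/364961) = 2303040*(1/364961) = 2303040/364961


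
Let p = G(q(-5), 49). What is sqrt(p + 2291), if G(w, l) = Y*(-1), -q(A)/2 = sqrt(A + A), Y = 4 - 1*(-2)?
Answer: sqrt(2285) ≈ 47.802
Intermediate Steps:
Y = 6 (Y = 4 + 2 = 6)
q(A) = -2*sqrt(2)*sqrt(A) (q(A) = -2*sqrt(A + A) = -2*sqrt(2)*sqrt(A))
G(w, l) = -6 (G(w, l) = 6*(-1) = -6)
p = -6
sqrt(p + 2291) = sqrt(-6 + 2291) = sqrt(2285)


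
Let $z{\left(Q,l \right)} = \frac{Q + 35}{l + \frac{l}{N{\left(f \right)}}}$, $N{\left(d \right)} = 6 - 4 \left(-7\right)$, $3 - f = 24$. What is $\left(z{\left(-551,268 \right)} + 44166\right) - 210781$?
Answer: $- \frac{390716561}{2345} \approx -1.6662 \cdot 10^{5}$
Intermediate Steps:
$f = -21$ ($f = 3 - 24 = -21$)
$N{\left(d \right)} = 34$ ($N{\left(d \right)} = 6 - -28 = 6 + 28 = 34$)
$z{\left(Q,l \right)} = \frac{34 \left(35 + Q\right)}{35 l}$ ($z{\left(Q,l \right)} = \frac{Q + 35}{l + \frac{l}{34}} = \frac{35 + Q}{l + l \frac{1}{34}} = \frac{35 + Q}{l + \frac{l}{34}} = \frac{35 + Q}{\frac{35}{34} l} = \left(35 + Q\right) \frac{34}{35 l} = \frac{34 \left(35 + Q\right)}{35 l}$)
$\left(z{\left(-551,268 \right)} + 44166\right) - 210781 = \left(\frac{34 \left(35 - 551\right)}{35 \cdot 268} + 44166\right) - 210781 = \left(\frac{34}{35} \cdot \frac{1}{268} \left(-516\right) + 44166\right) - 210781 = \left(- \frac{4386}{2345} + 44166\right) - 210781 = \frac{103564884}{2345} - 210781 = - \frac{390716561}{2345}$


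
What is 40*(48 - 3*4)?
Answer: 1440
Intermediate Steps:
40*(48 - 3*4) = 40*(48 - 12) = 40*36 = 1440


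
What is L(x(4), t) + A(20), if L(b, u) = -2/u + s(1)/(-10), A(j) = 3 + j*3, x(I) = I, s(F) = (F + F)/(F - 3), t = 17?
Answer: 10707/170 ≈ 62.982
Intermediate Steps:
s(F) = 2*F/(-3 + F) (s(F) = (2*F)/(-3 + F) = 2*F/(-3 + F))
A(j) = 3 + 3*j
L(b, u) = ⅒ - 2/u (L(b, u) = -2/u + (2*1/(-3 + 1))/(-10) = -2/u + (2*1/(-2))*(-⅒) = -2/u + (2*1*(-½))*(-⅒) = -2/u - 1*(-⅒) = -2/u + ⅒ = ⅒ - 2/u)
L(x(4), t) + A(20) = (⅒)*(-20 + 17)/17 + (3 + 3*20) = (⅒)*(1/17)*(-3) + (3 + 60) = -3/170 + 63 = 10707/170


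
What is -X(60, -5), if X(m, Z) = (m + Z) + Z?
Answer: -50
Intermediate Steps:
X(m, Z) = m + 2*Z (X(m, Z) = (Z + m) + Z = m + 2*Z)
-X(60, -5) = -(60 + 2*(-5)) = -(60 - 10) = -1*50 = -50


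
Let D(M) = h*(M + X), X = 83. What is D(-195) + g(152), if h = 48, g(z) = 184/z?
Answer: -102121/19 ≈ -5374.8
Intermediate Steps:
D(M) = 3984 + 48*M (D(M) = 48*(M + 83) = 48*(83 + M) = 3984 + 48*M)
D(-195) + g(152) = (3984 + 48*(-195)) + 184/152 = (3984 - 9360) + 184*(1/152) = -5376 + 23/19 = -102121/19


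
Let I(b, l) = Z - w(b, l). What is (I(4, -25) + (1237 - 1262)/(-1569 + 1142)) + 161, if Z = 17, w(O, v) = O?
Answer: 74323/427 ≈ 174.06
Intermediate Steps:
I(b, l) = 17 - b
(I(4, -25) + (1237 - 1262)/(-1569 + 1142)) + 161 = ((17 - 1*4) + (1237 - 1262)/(-1569 + 1142)) + 161 = ((17 - 4) - 25/(-427)) + 161 = (13 - 25*(-1/427)) + 161 = (13 + 25/427) + 161 = 5576/427 + 161 = 74323/427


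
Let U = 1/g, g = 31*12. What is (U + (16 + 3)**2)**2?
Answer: 18034609849/138384 ≈ 1.3032e+5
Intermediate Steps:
g = 372
U = 1/372 ≈ 0.0026882
(U + (16 + 3)**2)**2 = (1/372 + (16 + 3)**2)**2 = (1/372 + 19**2)**2 = (1/372 + 361)**2 = (134293/372)**2 = 18034609849/138384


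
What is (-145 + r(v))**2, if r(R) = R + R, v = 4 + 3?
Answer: 17161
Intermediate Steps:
v = 7
r(R) = 2*R
(-145 + r(v))**2 = (-145 + 2*7)**2 = (-145 + 14)**2 = (-131)**2 = 17161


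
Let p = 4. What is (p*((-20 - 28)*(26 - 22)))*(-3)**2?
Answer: -6912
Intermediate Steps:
(p*((-20 - 28)*(26 - 22)))*(-3)**2 = (4*((-20 - 28)*(26 - 22)))*(-3)**2 = (4*(-48*4))*9 = (4*(-192))*9 = -768*9 = -6912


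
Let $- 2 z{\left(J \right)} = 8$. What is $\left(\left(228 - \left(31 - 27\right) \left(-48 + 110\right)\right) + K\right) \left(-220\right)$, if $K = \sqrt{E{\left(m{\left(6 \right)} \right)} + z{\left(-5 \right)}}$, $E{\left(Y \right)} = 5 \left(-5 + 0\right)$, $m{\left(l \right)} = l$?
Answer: $4400 - 220 i \sqrt{29} \approx 4400.0 - 1184.7 i$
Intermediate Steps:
$z{\left(J \right)} = -4$ ($z{\left(J \right)} = \left(- \frac{1}{2}\right) 8 = -4$)
$E{\left(Y \right)} = -25$ ($E{\left(Y \right)} = 5 \left(-5\right) = -25$)
$K = i \sqrt{29}$ ($K = \sqrt{-25 - 4} = \sqrt{-29} = i \sqrt{29} \approx 5.3852 i$)
$\left(\left(228 - \left(31 - 27\right) \left(-48 + 110\right)\right) + K\right) \left(-220\right) = \left(\left(228 - \left(31 - 27\right) \left(-48 + 110\right)\right) + i \sqrt{29}\right) \left(-220\right) = \left(\left(228 - 4 \cdot 62\right) + i \sqrt{29}\right) \left(-220\right) = \left(\left(228 - 248\right) + i \sqrt{29}\right) \left(-220\right) = \left(-20 + i \sqrt{29}\right) \left(-220\right) = 4400 - 220 i \sqrt{29}$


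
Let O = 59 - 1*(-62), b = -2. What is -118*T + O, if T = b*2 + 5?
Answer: 3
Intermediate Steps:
T = 1 (T = -2*2 + 5 = -4 + 5 = 1)
O = 121 (O = 59 + 62 = 121)
-118*T + O = -118*1 + 121 = -118 + 121 = 3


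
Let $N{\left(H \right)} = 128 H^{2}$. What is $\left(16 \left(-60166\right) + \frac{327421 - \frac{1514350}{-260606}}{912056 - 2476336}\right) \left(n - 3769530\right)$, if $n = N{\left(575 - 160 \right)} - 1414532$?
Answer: $- \frac{827097508226632170092541}{50957594210} \approx -1.6231 \cdot 10^{13}$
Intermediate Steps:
$n = 20630268$ ($n = 128 \left(575 - 160\right)^{2} - 1414532 = 128 \cdot 415^{2} - 1414532 = 128 \cdot 172225 - 1414532 = 22044800 - 1414532 = 20630268$)
$\left(16 \left(-60166\right) + \frac{327421 - \frac{1514350}{-260606}}{912056 - 2476336}\right) \left(n - 3769530\right) = \left(16 \left(-60166\right) + \frac{327421 - \frac{1514350}{-260606}}{912056 - 2476336}\right) \left(20630268 - 3769530\right) = \left(-962656 + \frac{327421 - - \frac{757175}{130303}}{-1564280}\right) 16860738 = \left(-962656 + \left(327421 + \frac{757175}{130303}\right) \left(- \frac{1}{1564280}\right)\right) 16860738 = \left(-962656 + \frac{42664695738}{130303} \left(- \frac{1}{1564280}\right)\right) 16860738 = \left(-962656 - \frac{21332347869}{101915188420}\right) 16860738 = \left(- \frac{98109288955991389}{101915188420}\right) 16860738 = - \frac{827097508226632170092541}{50957594210}$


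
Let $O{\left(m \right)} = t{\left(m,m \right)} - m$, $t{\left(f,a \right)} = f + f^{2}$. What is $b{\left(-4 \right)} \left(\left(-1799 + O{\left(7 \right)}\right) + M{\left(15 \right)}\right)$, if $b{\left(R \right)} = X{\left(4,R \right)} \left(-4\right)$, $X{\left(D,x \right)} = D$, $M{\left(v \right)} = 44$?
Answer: $27296$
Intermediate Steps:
$O{\left(m \right)} = - m + m \left(1 + m\right)$ ($O{\left(m \right)} = m \left(1 + m\right) - m = - m + m \left(1 + m\right)$)
$b{\left(R \right)} = -16$ ($b{\left(R \right)} = 4 \left(-4\right) = -16$)
$b{\left(-4 \right)} \left(\left(-1799 + O{\left(7 \right)}\right) + M{\left(15 \right)}\right) = - 16 \left(\left(-1799 + 7^{2}\right) + 44\right) = - 16 \left(\left(-1799 + 49\right) + 44\right) = - 16 \left(-1750 + 44\right) = \left(-16\right) \left(-1706\right) = 27296$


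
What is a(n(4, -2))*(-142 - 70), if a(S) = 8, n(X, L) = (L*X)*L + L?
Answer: -1696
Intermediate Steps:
n(X, L) = L + X*L² (n(X, L) = X*L² + L = L + X*L²)
a(n(4, -2))*(-142 - 70) = 8*(-142 - 70) = 8*(-212) = -1696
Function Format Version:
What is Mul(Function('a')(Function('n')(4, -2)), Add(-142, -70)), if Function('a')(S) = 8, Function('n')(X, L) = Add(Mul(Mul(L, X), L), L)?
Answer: -1696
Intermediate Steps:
Function('n')(X, L) = Add(L, Mul(X, Pow(L, 2))) (Function('n')(X, L) = Add(Mul(X, Pow(L, 2)), L) = Add(L, Mul(X, Pow(L, 2))))
Mul(Function('a')(Function('n')(4, -2)), Add(-142, -70)) = Mul(8, Add(-142, -70)) = Mul(8, -212) = -1696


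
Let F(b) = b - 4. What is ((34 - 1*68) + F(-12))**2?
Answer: 2500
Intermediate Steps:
F(b) = -4 + b
((34 - 1*68) + F(-12))**2 = ((34 - 1*68) + (-4 - 12))**2 = ((34 - 68) - 16)**2 = (-34 - 16)**2 = (-50)**2 = 2500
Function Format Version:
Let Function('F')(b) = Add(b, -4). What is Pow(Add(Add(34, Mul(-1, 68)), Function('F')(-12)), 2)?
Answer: 2500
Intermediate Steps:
Function('F')(b) = Add(-4, b)
Pow(Add(Add(34, Mul(-1, 68)), Function('F')(-12)), 2) = Pow(Add(Add(34, Mul(-1, 68)), Add(-4, -12)), 2) = Pow(Add(Add(34, -68), -16), 2) = Pow(Add(-34, -16), 2) = Pow(-50, 2) = 2500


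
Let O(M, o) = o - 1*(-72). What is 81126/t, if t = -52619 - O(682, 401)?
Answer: -40563/26546 ≈ -1.5280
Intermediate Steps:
O(M, o) = 72 + o (O(M, o) = o + 72 = 72 + o)
t = -53092 (t = -52619 - (72 + 401) = -52619 - 1*473 = -52619 - 473 = -53092)
81126/t = 81126/(-53092) = 81126*(-1/53092) = -40563/26546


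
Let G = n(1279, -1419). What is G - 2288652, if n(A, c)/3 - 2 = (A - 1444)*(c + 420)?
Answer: -1794141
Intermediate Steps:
n(A, c) = 6 + 3*(-1444 + A)*(420 + c) (n(A, c) = 6 + 3*((A - 1444)*(c + 420)) = 6 + 3*((-1444 + A)*(420 + c)) = 6 + 3*(-1444 + A)*(420 + c))
G = 494511 (G = -1819434 - 4332*(-1419) + 1260*1279 + 3*1279*(-1419) = -1819434 + 6147108 + 1611540 - 5444703 = 494511)
G - 2288652 = 494511 - 2288652 = -1794141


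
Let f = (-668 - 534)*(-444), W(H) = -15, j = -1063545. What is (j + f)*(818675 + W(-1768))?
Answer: -433772731620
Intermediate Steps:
f = 533688 (f = -1202*(-444) = 533688)
(j + f)*(818675 + W(-1768)) = (-1063545 + 533688)*(818675 - 15) = -529857*818660 = -433772731620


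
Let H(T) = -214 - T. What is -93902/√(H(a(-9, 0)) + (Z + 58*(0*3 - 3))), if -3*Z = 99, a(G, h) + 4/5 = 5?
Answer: 46951*I*√10630/1063 ≈ 4553.8*I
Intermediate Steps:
a(G, h) = 21/5 (a(G, h) = -⅘ + 5 = 21/5)
Z = -33 (Z = -⅓*99 = -33)
-93902/√(H(a(-9, 0)) + (Z + 58*(0*3 - 3))) = -93902/√((-214 - 1*21/5) + (-33 + 58*(0*3 - 3))) = -93902/√((-214 - 21/5) + (-33 + 58*(0 - 3))) = -93902/√(-1091/5 + (-33 + 58*(-3))) = -93902/√(-1091/5 + (-33 - 174)) = -93902/√(-1091/5 - 207) = -93902*(-I*√10630/2126) = -(-46951)*I*√10630/1063 = 46951*I*√10630/1063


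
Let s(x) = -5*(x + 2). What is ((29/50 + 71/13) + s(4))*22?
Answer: -171303/325 ≈ -527.09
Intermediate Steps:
s(x) = -10 - 5*x (s(x) = -5*(2 + x) = -10 - 5*x)
((29/50 + 71/13) + s(4))*22 = ((29/50 + 71/13) + (-10 - 5*4))*22 = ((29*(1/50) + 71*(1/13)) + (-10 - 20))*22 = ((29/50 + 71/13) - 30)*22 = (3927/650 - 30)*22 = -15573/650*22 = -171303/325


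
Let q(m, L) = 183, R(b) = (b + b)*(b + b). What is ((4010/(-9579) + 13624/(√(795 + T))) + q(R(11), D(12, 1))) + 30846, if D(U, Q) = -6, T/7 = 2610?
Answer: 297222781/9579 + 13624*√19065/19065 ≈ 31127.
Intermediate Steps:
R(b) = 4*b² (R(b) = (2*b)*(2*b) = 4*b²)
T = 18270 (T = 7*2610 = 18270)
((4010/(-9579) + 13624/(√(795 + T))) + q(R(11), D(12, 1))) + 30846 = ((4010/(-9579) + 13624/(√(795 + 18270))) + 183) + 30846 = ((4010*(-1/9579) + 13624/(√19065)) + 183) + 30846 = ((-4010/9579 + 13624*(√19065/19065)) + 183) + 30846 = ((-4010/9579 + 13624*√19065/19065) + 183) + 30846 = (1748947/9579 + 13624*√19065/19065) + 30846 = 297222781/9579 + 13624*√19065/19065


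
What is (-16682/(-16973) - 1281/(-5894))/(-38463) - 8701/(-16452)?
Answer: 797087780574967/1507236171721236 ≈ 0.52884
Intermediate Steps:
(-16682/(-16973) - 1281/(-5894))/(-38463) - 8701/(-16452) = (-16682*(-1/16973) - 1281*(-1/5894))*(-1/38463) - 8701*(-1/16452) = (16682/16973 + 183/842)*(-1/38463) + 8701/16452 = (17152303/14291266)*(-1/38463) + 8701/16452 = -17152303/549684964158 + 8701/16452 = 797087780574967/1507236171721236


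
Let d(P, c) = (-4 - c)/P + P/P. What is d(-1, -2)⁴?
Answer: 81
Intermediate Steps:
d(P, c) = 1 + (-4 - c)/P (d(P, c) = (-4 - c)/P + 1 = 1 + (-4 - c)/P)
d(-1, -2)⁴ = ((-4 - 1 - 1*(-2))/(-1))⁴ = (-(-4 - 1 + 2))⁴ = (-1*(-3))⁴ = 3⁴ = 81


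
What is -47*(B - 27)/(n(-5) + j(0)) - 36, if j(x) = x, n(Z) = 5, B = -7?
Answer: 1418/5 ≈ 283.60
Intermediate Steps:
-47*(B - 27)/(n(-5) + j(0)) - 36 = -47*(-7 - 27)/(5 + 0) - 36 = -(-1598)/5 - 36 = -47*(-34/5) - 36 = 1598/5 - 36 = 1418/5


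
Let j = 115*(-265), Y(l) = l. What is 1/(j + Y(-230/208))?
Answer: -104/3169515 ≈ -3.2813e-5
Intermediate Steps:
j = -30475
1/(j + Y(-230/208)) = 1/(-30475 - 230/208) = 1/(-30475 - 230*1/208) = 1/(-30475 - 115/104) = 1/(-3169515/104) = -104/3169515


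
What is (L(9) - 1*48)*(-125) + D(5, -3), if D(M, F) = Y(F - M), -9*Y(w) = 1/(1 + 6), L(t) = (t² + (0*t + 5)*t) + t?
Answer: -685126/63 ≈ -10875.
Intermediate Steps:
L(t) = t² + 6*t (L(t) = (t² + (0 + 5)*t) + t = (t² + 5*t) + t = t² + 6*t)
Y(w) = -1/63 (Y(w) = -1/(9*(1 + 6)) = -⅑/7 = -⅑*⅐ = -1/63)
D(M, F) = -1/63
(L(9) - 1*48)*(-125) + D(5, -3) = (9*(6 + 9) - 1*48)*(-125) - 1/63 = (9*15 - 48)*(-125) - 1/63 = (135 - 48)*(-125) - 1/63 = 87*(-125) - 1/63 = -10875 - 1/63 = -685126/63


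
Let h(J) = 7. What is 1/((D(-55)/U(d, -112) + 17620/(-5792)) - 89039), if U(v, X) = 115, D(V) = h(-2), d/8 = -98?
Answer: -166520/14827270719 ≈ -1.1231e-5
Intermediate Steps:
d = -784 (d = 8*(-98) = -784)
D(V) = 7
1/((D(-55)/U(d, -112) + 17620/(-5792)) - 89039) = 1/((7/115 + 17620/(-5792)) - 89039) = 1/((7*(1/115) + 17620*(-1/5792)) - 89039) = 1/((7/115 - 4405/1448) - 89039) = 1/(-496439/166520 - 89039) = 1/(-14827270719/166520) = -166520/14827270719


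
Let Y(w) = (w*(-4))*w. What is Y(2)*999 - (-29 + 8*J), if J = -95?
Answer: -15195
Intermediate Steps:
Y(w) = -4*w² (Y(w) = (-4*w)*w = -4*w²)
Y(2)*999 - (-29 + 8*J) = -4*2²*999 - (-29 + 8*(-95)) = -4*4*999 - (-29 - 760) = -16*999 - 1*(-789) = -15984 + 789 = -15195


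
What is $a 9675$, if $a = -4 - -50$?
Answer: $445050$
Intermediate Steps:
$a = 46$ ($a = -4 + 50 = 46$)
$a 9675 = 46 \cdot 9675 = 445050$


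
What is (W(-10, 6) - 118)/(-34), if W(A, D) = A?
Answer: 64/17 ≈ 3.7647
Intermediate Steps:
(W(-10, 6) - 118)/(-34) = (-10 - 118)/(-34) = -128*(-1/34) = 64/17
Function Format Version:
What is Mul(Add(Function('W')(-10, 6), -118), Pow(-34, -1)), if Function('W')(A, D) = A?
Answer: Rational(64, 17) ≈ 3.7647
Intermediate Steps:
Mul(Add(Function('W')(-10, 6), -118), Pow(-34, -1)) = Mul(Add(-10, -118), Pow(-34, -1)) = Mul(-128, Rational(-1, 34)) = Rational(64, 17)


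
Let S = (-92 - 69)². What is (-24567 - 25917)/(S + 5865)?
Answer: -25242/15893 ≈ -1.5882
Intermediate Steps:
S = 25921 (S = (-161)² = 25921)
(-24567 - 25917)/(S + 5865) = (-24567 - 25917)/(25921 + 5865) = -50484/31786 = -50484*1/31786 = -25242/15893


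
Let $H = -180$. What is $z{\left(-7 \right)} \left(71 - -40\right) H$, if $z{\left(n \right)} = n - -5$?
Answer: $39960$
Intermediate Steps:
$z{\left(n \right)} = 5 + n$ ($z{\left(n \right)} = n + 5 = 5 + n$)
$z{\left(-7 \right)} \left(71 - -40\right) H = \left(5 - 7\right) \left(71 - -40\right) \left(-180\right) = - 2 \left(71 + 40\right) \left(-180\right) = \left(-2\right) 111 \left(-180\right) = \left(-222\right) \left(-180\right) = 39960$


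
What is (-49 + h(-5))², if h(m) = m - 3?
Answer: 3249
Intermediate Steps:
h(m) = -3 + m
(-49 + h(-5))² = (-49 + (-3 - 5))² = (-49 - 8)² = (-57)² = 3249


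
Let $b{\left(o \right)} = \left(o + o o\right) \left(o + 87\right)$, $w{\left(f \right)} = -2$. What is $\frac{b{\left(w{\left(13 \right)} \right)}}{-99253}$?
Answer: $- \frac{170}{99253} \approx -0.0017128$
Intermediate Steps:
$b{\left(o \right)} = \left(87 + o\right) \left(o + o^{2}\right)$ ($b{\left(o \right)} = \left(o + o^{2}\right) \left(87 + o\right) = \left(87 + o\right) \left(o + o^{2}\right)$)
$\frac{b{\left(w{\left(13 \right)} \right)}}{-99253} = \frac{\left(-2\right) \left(87 + \left(-2\right)^{2} + 88 \left(-2\right)\right)}{-99253} = - 2 \left(87 + 4 - 176\right) \left(- \frac{1}{99253}\right) = \left(-2\right) \left(-85\right) \left(- \frac{1}{99253}\right) = 170 \left(- \frac{1}{99253}\right) = - \frac{170}{99253}$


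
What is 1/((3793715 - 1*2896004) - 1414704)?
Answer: -1/516993 ≈ -1.9343e-6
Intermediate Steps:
1/((3793715 - 1*2896004) - 1414704) = 1/((3793715 - 2896004) - 1414704) = 1/(897711 - 1414704) = 1/(-516993) = -1/516993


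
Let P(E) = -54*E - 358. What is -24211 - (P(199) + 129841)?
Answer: -142948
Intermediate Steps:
P(E) = -358 - 54*E
-24211 - (P(199) + 129841) = -24211 - ((-358 - 54*199) + 129841) = -24211 - ((-358 - 10746) + 129841) = -24211 - (-11104 + 129841) = -24211 - 1*118737 = -24211 - 118737 = -142948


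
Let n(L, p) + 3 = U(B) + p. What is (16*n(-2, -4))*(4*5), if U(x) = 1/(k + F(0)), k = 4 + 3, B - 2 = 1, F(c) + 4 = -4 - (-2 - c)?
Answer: -1920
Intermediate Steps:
F(c) = -6 + c (F(c) = -4 + (-4 - (-2 - c)) = -4 + (-4 + (2 + c)) = -4 + (-2 + c) = -6 + c)
B = 3 (B = 2 + 1 = 3)
k = 7
U(x) = 1 (U(x) = 1/(7 + (-6 + 0)) = 1/(7 - 6) = 1/1 = 1)
n(L, p) = -2 + p (n(L, p) = -3 + (1 + p) = -2 + p)
(16*n(-2, -4))*(4*5) = (16*(-2 - 4))*(4*5) = (16*(-6))*20 = -96*20 = -1920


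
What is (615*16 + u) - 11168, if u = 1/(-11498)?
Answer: -15269345/11498 ≈ -1328.0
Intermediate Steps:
u = -1/11498 ≈ -8.6972e-5
(615*16 + u) - 11168 = (615*16 - 1/11498) - 11168 = (9840 - 1/11498) - 11168 = 113140319/11498 - 11168 = -15269345/11498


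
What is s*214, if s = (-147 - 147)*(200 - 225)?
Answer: 1572900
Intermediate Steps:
s = 7350 (s = -294*(-25) = 7350)
s*214 = 7350*214 = 1572900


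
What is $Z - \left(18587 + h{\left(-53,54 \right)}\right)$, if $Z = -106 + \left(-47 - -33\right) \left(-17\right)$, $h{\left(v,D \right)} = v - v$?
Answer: $-18455$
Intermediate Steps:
$h{\left(v,D \right)} = 0$
$Z = 132$ ($Z = -106 + \left(-47 + 33\right) \left(-17\right) = -106 - -238 = -106 + 238 = 132$)
$Z - \left(18587 + h{\left(-53,54 \right)}\right) = 132 - 18587 = -18455$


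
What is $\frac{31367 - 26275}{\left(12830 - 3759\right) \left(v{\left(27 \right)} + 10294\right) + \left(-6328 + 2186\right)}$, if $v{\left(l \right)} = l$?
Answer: $\frac{5092}{93617649} \approx 5.4391 \cdot 10^{-5}$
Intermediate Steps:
$\frac{31367 - 26275}{\left(12830 - 3759\right) \left(v{\left(27 \right)} + 10294\right) + \left(-6328 + 2186\right)} = \frac{31367 - 26275}{\left(12830 - 3759\right) \left(27 + 10294\right) + \left(-6328 + 2186\right)} = \frac{5092}{9071 \cdot 10321 - 4142} = \frac{5092}{93621791 - 4142} = \frac{5092}{93617649}$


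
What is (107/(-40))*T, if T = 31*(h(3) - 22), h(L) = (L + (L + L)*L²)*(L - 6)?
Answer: 640181/40 ≈ 16005.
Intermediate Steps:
h(L) = (-6 + L)*(L + 2*L³) (h(L) = (L + (2*L)*L²)*(-6 + L) = (L + 2*L³)*(-6 + L) = (-6 + L)*(L + 2*L³))
T = -5983 (T = 31*(3*(-6 + 3 - 12*3² + 2*3³) - 22) = 31*(3*(-6 + 3 - 12*9 + 2*27) - 22) = 31*(3*(-6 + 3 - 108 + 54) - 22) = 31*(3*(-57) - 22) = 31*(-171 - 22) = 31*(-193) = -5983)
(107/(-40))*T = (107/(-40))*(-5983) = (107*(-1/40))*(-5983) = -107/40*(-5983) = 640181/40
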